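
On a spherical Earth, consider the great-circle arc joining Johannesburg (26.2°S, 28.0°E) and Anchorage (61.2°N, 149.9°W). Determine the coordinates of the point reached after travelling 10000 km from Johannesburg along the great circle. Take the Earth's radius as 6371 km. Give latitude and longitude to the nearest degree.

Write both endpoints as unit vectors p₁, p₂ with components (cos φ cos λ, cos φ sin λ, sin φ).
The central angle between the endpoints is δ = arccos(p₁·p₂) ≈ 2.530 rad (145.0°). The total great-circle distance is δ·R ≈ 2.530 × 6371 ≈ 16120 km, so the target fraction is f = 10000/16120 ≈ 0.620.
Interpolate at f ≈ 0.620 with slerp weights a = sin((1−f)δ)/sin δ ≈ 1.428, b = sin(fδ)/sin δ ≈ 1.742.
p = a·p₁ + b·p₂ ≈ (0.405, 0.181, 0.896); φ = arcsin(p_z) ≈ 63.68°, λ = atan2(p_y, p_x) ≈ 24.02°.

≈ (64°N, 24°E)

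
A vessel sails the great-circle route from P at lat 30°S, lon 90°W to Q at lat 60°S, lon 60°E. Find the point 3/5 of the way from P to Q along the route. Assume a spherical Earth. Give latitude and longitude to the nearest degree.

≈ lat 76°S, lon 38°W

Convert each endpoint to a unit vector on the sphere (x = cos φ cos λ, y = cos φ sin λ, z = sin φ).
The central angle between the endpoints is δ = arccos(p₁·p₂) ≈ 1.513 rad (86.7°).
Interpolate at f = 3/5 with slerp weights a = sin((1−f)δ)/sin δ ≈ 0.570, b = sin(fδ)/sin δ ≈ 0.789.
p = a·p₁ + b·p₂ ≈ (0.197, -0.152, -0.969); φ = arcsin(p_z) ≈ -75.59°, λ = atan2(p_y, p_x) ≈ -37.54°.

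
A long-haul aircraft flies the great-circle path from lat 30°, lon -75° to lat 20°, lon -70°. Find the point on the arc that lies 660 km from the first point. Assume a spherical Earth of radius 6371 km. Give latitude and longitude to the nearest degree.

≈ lat 25°, lon -72°

Convert each endpoint to a unit vector on the sphere (x = cos φ cos λ, y = cos φ sin λ, z = sin φ).
The central angle between the endpoints is δ = arccos(p₁·p₂) ≈ 0.192 rad (11.0°). The total great-circle distance is δ·R ≈ 0.192 × 6371 ≈ 1220 km, so the target fraction is f = 660/1220 ≈ 0.541.
Interpolate at f ≈ 0.541 with slerp weights a = sin((1−f)δ)/sin δ ≈ 0.461, b = sin(fδ)/sin δ ≈ 0.543.
p = a·p₁ + b·p₂ ≈ (0.278, -0.866, 0.416); φ = arcsin(p_z) ≈ 24.61°, λ = atan2(p_y, p_x) ≈ -72.20°.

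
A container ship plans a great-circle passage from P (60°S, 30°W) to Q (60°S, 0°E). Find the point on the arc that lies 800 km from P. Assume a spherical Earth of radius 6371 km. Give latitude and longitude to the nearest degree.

≈ (61°S, 15°W)

Convert each endpoint to a unit vector on the sphere (x = cos φ cos λ, y = cos φ sin λ, z = sin φ).
The central angle between the endpoints is δ = arccos(p₁·p₂) ≈ 0.260 rad (14.9°). The total great-circle distance is δ·R ≈ 0.260 × 6371 ≈ 1654 km, so the target fraction is f = 800/1654 ≈ 0.484.
Interpolate at f ≈ 0.484 with slerp weights a = sin((1−f)δ)/sin δ ≈ 0.520, b = sin(fδ)/sin δ ≈ 0.488.
p = a·p₁ + b·p₂ ≈ (0.469, -0.130, -0.873); φ = arcsin(p_z) ≈ -60.85°, λ = atan2(p_y, p_x) ≈ -15.49°.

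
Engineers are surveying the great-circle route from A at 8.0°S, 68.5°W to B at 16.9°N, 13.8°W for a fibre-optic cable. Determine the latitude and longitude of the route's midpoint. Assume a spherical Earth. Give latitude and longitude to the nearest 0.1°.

Convert each endpoint to a unit vector on the sphere (x = cos φ cos λ, y = cos φ sin λ, z = sin φ).
The central angle between the endpoints is δ = arccos(p₁·p₂) ≈ 1.039 rad (59.5°).
Interpolate at f = 1/2 with slerp weights a = sin((1−f)δ)/sin δ ≈ 0.576, b = sin(fδ)/sin δ ≈ 0.576.
p = a·p₁ + b·p₂ ≈ (0.744, -0.662, 0.087); φ = arcsin(p_z) ≈ 5.01°, λ = atan2(p_y, p_x) ≈ -41.66°.

≈ 5.0°N, 41.7°W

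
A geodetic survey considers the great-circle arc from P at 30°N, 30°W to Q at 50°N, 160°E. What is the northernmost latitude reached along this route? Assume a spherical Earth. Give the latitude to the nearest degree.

The great circle lies in the plane with unit normal n̂ = (p₁ × p₂)/|p₁ × p₂|.
Here n̂_z ≈ -0.098; the vertex latitude is φ_max = arccos|n̂_z| ≈ 84.4°.

≈ 84°N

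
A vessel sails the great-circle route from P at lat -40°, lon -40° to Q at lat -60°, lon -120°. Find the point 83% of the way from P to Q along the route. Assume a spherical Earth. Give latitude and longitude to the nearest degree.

≈ lat -61°, lon -102°

From cos δ = sin φ₁ sin φ₂ + cos φ₁ cos φ₂ cos Δλ, the central angle is δ ≈ 0.898 rad (51.5°).
Interpolate at f = 0.83 with slerp weights a = sin((1−f)δ)/sin δ ≈ 0.194, b = sin(fδ)/sin δ ≈ 0.867.
p = a·p₁ + b·p₂ ≈ (-0.103, -0.471, -0.876); φ = arcsin(p_z) ≈ -61.16°, λ = atan2(p_y, p_x) ≈ -102.29°.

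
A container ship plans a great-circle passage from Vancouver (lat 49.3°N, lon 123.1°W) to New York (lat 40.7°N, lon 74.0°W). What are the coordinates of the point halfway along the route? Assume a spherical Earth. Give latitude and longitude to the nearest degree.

From cos δ = sin φ₁ sin φ₂ + cos φ₁ cos φ₂ cos Δλ, the central angle is δ ≈ 0.613 rad (35.1°).
Interpolate at f = 1/2 with slerp weights a = sin((1−f)δ)/sin δ ≈ 0.524, b = sin(fδ)/sin δ ≈ 0.524.
p = a·p₁ + b·p₂ ≈ (-0.077, -0.669, 0.740); φ = arcsin(p_z) ≈ 47.69°, λ = atan2(p_y, p_x) ≈ -96.58°.

≈ lat 48°N, lon 97°W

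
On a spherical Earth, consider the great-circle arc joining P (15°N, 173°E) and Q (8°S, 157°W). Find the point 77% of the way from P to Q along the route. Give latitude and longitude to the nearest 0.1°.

The haversine formula gives a central angle δ ≈ 0.656 rad (37.6°) between the endpoints.
Interpolate at f = 0.77 with slerp weights a = sin((1−f)δ)/sin δ ≈ 0.246, b = sin(fδ)/sin δ ≈ 0.793.
p = a·p₁ + b·p₂ ≈ (-0.959, -0.278, -0.047); φ = arcsin(p_z) ≈ -2.67°, λ = atan2(p_y, p_x) ≈ -163.84°.

≈ (2.7°S, 163.8°W)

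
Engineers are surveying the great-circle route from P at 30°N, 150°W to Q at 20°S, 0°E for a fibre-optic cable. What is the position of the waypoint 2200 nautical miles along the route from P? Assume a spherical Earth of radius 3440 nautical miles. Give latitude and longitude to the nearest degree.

Convert each endpoint to a unit vector on the sphere (x = cos φ cos λ, y = cos φ sin λ, z = sin φ).
The central angle between the endpoints is δ = arccos(p₁·p₂) ≈ 2.638 rad (151.1°). The total great-circle distance is δ·R ≈ 2.638 × 3440 ≈ 9074 nmi, so the target fraction is f = 2200/9074 ≈ 0.242.
Interpolate at f ≈ 0.242 with slerp weights a = sin((1−f)δ)/sin δ ≈ 1.885, b = sin(fδ)/sin δ ≈ 1.236.
p = a·p₁ + b·p₂ ≈ (-0.252, -0.816, 0.520); φ = arcsin(p_z) ≈ 31.31°, λ = atan2(p_y, p_x) ≈ -107.16°.

≈ 31°N, 107°W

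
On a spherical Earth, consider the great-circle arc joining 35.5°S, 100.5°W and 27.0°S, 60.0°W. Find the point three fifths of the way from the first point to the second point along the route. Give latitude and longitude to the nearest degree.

From cos δ = sin φ₁ sin φ₂ + cos φ₁ cos φ₂ cos Δλ, the central angle is δ ≈ 0.618 rad (35.4°).
Interpolate at f = 3/5 with slerp weights a = sin((1−f)δ)/sin δ ≈ 0.422, b = sin(fδ)/sin δ ≈ 0.625.
p = a·p₁ + b·p₂ ≈ (0.216, -0.821, -0.529); φ = arcsin(p_z) ≈ -31.95°, λ = atan2(p_y, p_x) ≈ -75.26°.

≈ 32°S, 75°W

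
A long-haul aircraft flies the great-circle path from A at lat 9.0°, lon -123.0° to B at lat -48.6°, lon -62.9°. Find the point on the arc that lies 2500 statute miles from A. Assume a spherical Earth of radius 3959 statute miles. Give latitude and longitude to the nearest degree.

≈ lat -20°, lon -101°

Convert each endpoint to a unit vector on the sphere (x = cos φ cos λ, y = cos φ sin λ, z = sin φ).
The central angle between the endpoints is δ = arccos(p₁·p₂) ≈ 1.361 rad (78.0°). The total great-circle distance is δ·R ≈ 1.361 × 3959 ≈ 5388 mi, so the target fraction is f = 2500/5388 ≈ 0.464.
Interpolate at f ≈ 0.464 with slerp weights a = sin((1−f)δ)/sin δ ≈ 0.681, b = sin(fδ)/sin δ ≈ 0.604.
p = a·p₁ + b·p₂ ≈ (-0.185, -0.920, -0.346); φ = arcsin(p_z) ≈ -20.25°, λ = atan2(p_y, p_x) ≈ -101.36°.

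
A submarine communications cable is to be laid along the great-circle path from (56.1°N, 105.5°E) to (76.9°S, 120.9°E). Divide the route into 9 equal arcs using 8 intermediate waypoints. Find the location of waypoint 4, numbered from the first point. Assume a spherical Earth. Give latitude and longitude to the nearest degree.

≈ (3°S, 110°E)

The haversine formula gives a central angle δ ≈ 2.328 rad (133.4°) between the endpoints.
Interpolate at f = 4/9 with slerp weights a = sin((1−f)δ)/sin δ ≈ 1.323, b = sin(fδ)/sin δ ≈ 1.182.
p = a·p₁ + b·p₂ ≈ (-0.335, 0.941, -0.054); φ = arcsin(p_z) ≈ -3.08°, λ = atan2(p_y, p_x) ≈ 109.59°.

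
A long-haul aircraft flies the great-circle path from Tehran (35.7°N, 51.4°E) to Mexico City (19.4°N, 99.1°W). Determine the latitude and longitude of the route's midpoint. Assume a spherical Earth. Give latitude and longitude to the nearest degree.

≈ 63°N, 40°W

Convert each endpoint to a unit vector on the sphere (x = cos φ cos λ, y = cos φ sin λ, z = sin φ).
The central angle between the endpoints is δ = arccos(p₁·p₂) ≈ 2.063 rad (118.2°).
Interpolate at f = 1/2 with slerp weights a = sin((1−f)δ)/sin δ ≈ 0.974, b = sin(fδ)/sin δ ≈ 0.974.
p = a·p₁ + b·p₂ ≈ (0.348, -0.289, 0.892); φ = arcsin(p_z) ≈ 63.10°, λ = atan2(p_y, p_x) ≈ -39.69°.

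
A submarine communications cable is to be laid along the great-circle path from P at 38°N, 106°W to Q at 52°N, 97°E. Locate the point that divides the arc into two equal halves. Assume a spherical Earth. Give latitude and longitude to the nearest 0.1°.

≈ 76.9°N, 153.4°W

From cos δ = sin φ₁ sin φ₂ + cos φ₁ cos φ₂ cos Δλ, the central angle is δ ≈ 1.532 rad (87.8°).
Interpolate at f = 1/2 with slerp weights a = sin((1−f)δ)/sin δ ≈ 0.694, b = sin(fδ)/sin δ ≈ 0.694.
p = a·p₁ + b·p₂ ≈ (-0.203, -0.102, 0.974); φ = arcsin(p_z) ≈ 76.89°, λ = atan2(p_y, p_x) ≈ -153.39°.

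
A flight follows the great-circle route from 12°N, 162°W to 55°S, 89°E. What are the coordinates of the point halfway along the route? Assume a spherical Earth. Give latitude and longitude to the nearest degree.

From cos δ = sin φ₁ sin φ₂ + cos φ₁ cos φ₂ cos Δλ, the central angle is δ ≈ 1.932 rad (110.7°).
Interpolate at f = 1/2 with slerp weights a = sin((1−f)δ)/sin δ ≈ 0.879, b = sin(fδ)/sin δ ≈ 0.879.
p = a·p₁ + b·p₂ ≈ (-0.809, 0.238, -0.537); φ = arcsin(p_z) ≈ -32.50°, λ = atan2(p_y, p_x) ≈ 163.58°.

≈ 33°S, 164°E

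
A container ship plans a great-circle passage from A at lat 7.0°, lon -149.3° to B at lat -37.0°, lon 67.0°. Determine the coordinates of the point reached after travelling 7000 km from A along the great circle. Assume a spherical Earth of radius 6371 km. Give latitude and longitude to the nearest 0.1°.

Write both endpoints as unit vectors p₁, p₂ with components (cos φ cos λ, cos φ sin λ, sin φ).
The central angle between the endpoints is δ = arccos(p₁·p₂) ≈ 2.363 rad (135.4°). The total great-circle distance is δ·R ≈ 2.363 × 6371 ≈ 15057 km, so the target fraction is f = 7000/15057 ≈ 0.465.
Interpolate at f ≈ 0.465 with slerp weights a = sin((1−f)δ)/sin δ ≈ 1.358, b = sin(fδ)/sin δ ≈ 1.269.
p = a·p₁ + b·p₂ ≈ (-0.763, 0.244, -0.598); φ = arcsin(p_z) ≈ -36.73°, λ = atan2(p_y, p_x) ≈ 162.25°.

≈ lat -36.7°, lon 162.2°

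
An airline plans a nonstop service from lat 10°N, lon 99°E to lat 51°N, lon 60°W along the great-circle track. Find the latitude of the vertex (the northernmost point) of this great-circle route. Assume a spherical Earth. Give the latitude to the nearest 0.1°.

≈ 75.7°N

The great circle lies in the plane with unit normal n̂ = (p₁ × p₂)/|p₁ × p₂|.
Here n̂_z ≈ -0.248; the vertex latitude is φ_max = arccos|n̂_z| ≈ 75.7°.
Check via Clairaut: cos φ_max = |cos φ₁| · sin C = cos(10.0°)·sin(14.6°) ≈ 0.248, again giving ≈ 75.7°.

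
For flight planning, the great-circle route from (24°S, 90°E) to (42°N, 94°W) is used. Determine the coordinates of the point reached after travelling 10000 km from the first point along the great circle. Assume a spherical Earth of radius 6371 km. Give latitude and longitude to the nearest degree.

≈ (64°N, 112°E)

Write both endpoints as unit vectors p₁, p₂ with components (cos φ cos λ, cos φ sin λ, sin φ).
The central angle between the endpoints is δ = arccos(p₁·p₂) ≈ 2.822 rad (161.7°). The total great-circle distance is δ·R ≈ 2.822 × 6371 ≈ 17980 km, so the target fraction is f = 10000/17980 ≈ 0.556.
Interpolate at f ≈ 0.556 with slerp weights a = sin((1−f)δ)/sin δ ≈ 3.024, b = sin(fδ)/sin δ ≈ 3.184.
p = a·p₁ + b·p₂ ≈ (-0.165, 0.402, 0.901); φ = arcsin(p_z) ≈ 64.23°, λ = atan2(p_y, p_x) ≈ 112.31°.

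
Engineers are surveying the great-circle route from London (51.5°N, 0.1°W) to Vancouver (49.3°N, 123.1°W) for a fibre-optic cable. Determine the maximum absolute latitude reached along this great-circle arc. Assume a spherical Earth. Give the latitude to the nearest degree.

The great circle lies in the plane with unit normal n̂ = (p₁ × p₂)/|p₁ × p₂|.
Here n̂_z ≈ -0.367; the vertex latitude is φ_max = arccos|n̂_z| ≈ 68.5°.
Check via Clairaut: cos φ_max = |cos φ₁| · sin C = cos(51.5°)·sin(36.1°) ≈ 0.367, again giving ≈ 68.5°.

≈ 68°N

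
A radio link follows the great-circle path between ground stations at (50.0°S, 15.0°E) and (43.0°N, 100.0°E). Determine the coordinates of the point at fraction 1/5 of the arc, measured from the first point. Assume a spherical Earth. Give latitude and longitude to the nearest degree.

≈ (34°S, 39°E)

Convert each endpoint to a unit vector on the sphere (x = cos φ cos λ, y = cos φ sin λ, z = sin φ).
The central angle between the endpoints is δ = arccos(p₁·p₂) ≈ 2.073 rad (118.8°).
Interpolate at f = 1/5 with slerp weights a = sin((1−f)δ)/sin δ ≈ 1.137, b = sin(fδ)/sin δ ≈ 0.460.
p = a·p₁ + b·p₂ ≈ (0.647, 0.520, -0.557); φ = arcsin(p_z) ≈ -33.86°, λ = atan2(p_y, p_x) ≈ 38.78°.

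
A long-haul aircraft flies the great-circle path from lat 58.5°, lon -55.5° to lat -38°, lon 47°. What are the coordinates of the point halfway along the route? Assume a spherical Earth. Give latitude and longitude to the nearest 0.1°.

≈ lat 15.6°, lon 9.9°

Write both endpoints as unit vectors p₁, p₂ with components (cos φ cos λ, cos φ sin λ, sin φ).
The central angle between the endpoints is δ = arccos(p₁·p₂) ≈ 2.232 rad (127.9°).
Interpolate at f = 1/2 with slerp weights a = sin((1−f)δ)/sin δ ≈ 1.138, b = sin(fδ)/sin δ ≈ 1.138.
p = a·p₁ + b·p₂ ≈ (0.949, 0.166, 0.270); φ = arcsin(p_z) ≈ 15.65°, λ = atan2(p_y, p_x) ≈ 9.92°.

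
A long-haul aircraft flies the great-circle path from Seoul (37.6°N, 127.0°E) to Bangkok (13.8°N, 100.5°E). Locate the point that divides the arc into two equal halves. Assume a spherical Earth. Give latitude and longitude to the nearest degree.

Convert each endpoint to a unit vector on the sphere (x = cos φ cos λ, y = cos φ sin λ, z = sin φ).
The central angle between the endpoints is δ = arccos(p₁·p₂) ≈ 0.584 rad (33.5°).
Interpolate at f = 1/2 with slerp weights a = sin((1−f)δ)/sin δ ≈ 0.522, b = sin(fδ)/sin δ ≈ 0.522.
p = a·p₁ + b·p₂ ≈ (-0.341, 0.829, 0.443); φ = arcsin(p_z) ≈ 26.30°, λ = atan2(p_y, p_x) ≈ 112.38°.

≈ 26°N, 112°E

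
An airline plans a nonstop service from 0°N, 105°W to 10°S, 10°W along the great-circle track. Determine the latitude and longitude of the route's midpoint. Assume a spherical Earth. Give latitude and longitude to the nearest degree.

Write both endpoints as unit vectors p₁, p₂ with components (cos φ cos λ, cos φ sin λ, sin φ).
The central angle between the endpoints is δ = arccos(p₁·p₂) ≈ 1.657 rad (94.9°).
Interpolate at f = 1/2 with slerp weights a = sin((1−f)δ)/sin δ ≈ 0.740, b = sin(fδ)/sin δ ≈ 0.740.
p = a·p₁ + b·p₂ ≈ (0.526, -0.841, -0.128); φ = arcsin(p_z) ≈ -7.38°, λ = atan2(p_y, p_x) ≈ -57.98°.

≈ 7°S, 58°W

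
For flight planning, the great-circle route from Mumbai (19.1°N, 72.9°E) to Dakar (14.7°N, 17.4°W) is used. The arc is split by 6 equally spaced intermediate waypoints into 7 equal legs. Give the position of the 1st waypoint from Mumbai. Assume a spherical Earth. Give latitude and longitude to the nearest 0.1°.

≈ 21.6°N, 60.1°E

Write both endpoints as unit vectors p₁, p₂ with components (cos φ cos λ, cos φ sin λ, sin φ).
The central angle between the endpoints is δ = arccos(p₁·p₂) ≈ 1.492 rad (85.5°).
Interpolate at f = 1/7 with slerp weights a = sin((1−f)δ)/sin δ ≈ 0.961, b = sin(fδ)/sin δ ≈ 0.212.
p = a·p₁ + b·p₂ ≈ (0.463, 0.806, 0.368); φ = arcsin(p_z) ≈ 21.61°, λ = atan2(p_y, p_x) ≈ 60.14°.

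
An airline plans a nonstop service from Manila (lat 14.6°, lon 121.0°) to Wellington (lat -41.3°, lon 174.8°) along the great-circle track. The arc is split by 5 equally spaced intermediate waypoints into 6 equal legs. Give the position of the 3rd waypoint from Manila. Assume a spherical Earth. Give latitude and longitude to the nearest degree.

≈ lat -15°, lon 144°

Convert each endpoint to a unit vector on the sphere (x = cos φ cos λ, y = cos φ sin λ, z = sin φ).
The central angle between the endpoints is δ = arccos(p₁·p₂) ≈ 1.305 rad (74.8°).
Interpolate at f = 3/6 with slerp weights a = sin((1−f)δ)/sin δ ≈ 0.629, b = sin(fδ)/sin δ ≈ 0.629.
p = a·p₁ + b·p₂ ≈ (-0.784, 0.565, -0.257); φ = arcsin(p_z) ≈ -14.87°, λ = atan2(p_y, p_x) ≈ 144.24°.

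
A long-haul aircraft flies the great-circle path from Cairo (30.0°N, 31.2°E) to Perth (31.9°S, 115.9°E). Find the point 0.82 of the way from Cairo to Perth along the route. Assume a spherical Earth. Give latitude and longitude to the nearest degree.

Write both endpoints as unit vectors p₁, p₂ with components (cos φ cos λ, cos φ sin λ, sin φ).
The central angle between the endpoints is δ = arccos(p₁·p₂) ≈ 1.768 rad (101.3°).
Interpolate at f = 0.82 with slerp weights a = sin((1−f)δ)/sin δ ≈ 0.319, b = sin(fδ)/sin δ ≈ 1.012.
p = a·p₁ + b·p₂ ≈ (-0.139, 0.916, -0.375); φ = arcsin(p_z) ≈ -22.05°, λ = atan2(p_y, p_x) ≈ 98.63°.

≈ 22°S, 99°E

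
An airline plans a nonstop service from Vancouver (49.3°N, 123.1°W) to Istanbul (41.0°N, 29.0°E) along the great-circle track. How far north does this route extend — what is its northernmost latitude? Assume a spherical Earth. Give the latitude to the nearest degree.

The great circle lies in the plane with unit normal n̂ = (p₁ × p₂)/|p₁ × p₂|.
Here n̂_z ≈ +0.231; the vertex latitude is φ_max = arccos|n̂_z| ≈ 76.7°.

≈ 77°N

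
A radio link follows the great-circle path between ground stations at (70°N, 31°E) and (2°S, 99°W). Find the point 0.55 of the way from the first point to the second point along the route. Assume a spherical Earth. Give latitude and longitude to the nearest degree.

≈ (43°N, 83°W)

The haversine formula gives a central angle δ ≈ 1.826 rad (104.6°) between the endpoints.
Interpolate at f = 0.55 with slerp weights a = sin((1−f)δ)/sin δ ≈ 0.757, b = sin(fδ)/sin δ ≈ 0.872.
p = a·p₁ + b·p₂ ≈ (0.086, -0.727, 0.681); φ = arcsin(p_z) ≈ 42.90°, λ = atan2(p_y, p_x) ≈ -83.29°.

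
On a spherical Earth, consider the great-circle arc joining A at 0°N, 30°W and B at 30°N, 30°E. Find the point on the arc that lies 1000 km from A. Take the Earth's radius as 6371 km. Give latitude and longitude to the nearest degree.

The haversine formula gives a central angle δ ≈ 1.123 rad (64.3°) between the endpoints. The total great-circle distance is δ·R ≈ 1.123 × 6371 ≈ 7154 km, so the target fraction is f = 1000/7154 ≈ 0.140.
Interpolate at f ≈ 0.140 with slerp weights a = sin((1−f)δ)/sin δ ≈ 0.913, b = sin(fδ)/sin δ ≈ 0.173.
p = a·p₁ + b·p₂ ≈ (0.920, -0.381, 0.087); φ = arcsin(p_z) ≈ 4.97°, λ = atan2(p_y, p_x) ≈ -22.50°.

≈ 5°N, 22°W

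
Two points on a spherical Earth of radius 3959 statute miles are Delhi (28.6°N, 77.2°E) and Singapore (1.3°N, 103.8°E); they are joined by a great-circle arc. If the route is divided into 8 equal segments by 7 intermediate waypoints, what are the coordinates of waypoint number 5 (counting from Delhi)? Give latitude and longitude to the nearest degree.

The haversine formula gives a central angle δ ≈ 0.651 rad (37.3°) between the endpoints.
Interpolate at f = 5/8 with slerp weights a = sin((1−f)δ)/sin δ ≈ 0.399, b = sin(fδ)/sin δ ≈ 0.653.
p = a·p₁ + b·p₂ ≈ (-0.078, 0.975, 0.206); φ = arcsin(p_z) ≈ 11.87°, λ = atan2(p_y, p_x) ≈ 94.58°.

≈ 12°N, 95°E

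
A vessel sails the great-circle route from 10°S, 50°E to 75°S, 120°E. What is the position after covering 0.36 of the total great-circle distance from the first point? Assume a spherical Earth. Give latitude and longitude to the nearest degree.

≈ 36°S, 58°E

Write both endpoints as unit vectors p₁, p₂ with components (cos φ cos λ, cos φ sin λ, sin φ).
The central angle between the endpoints is δ = arccos(p₁·p₂) ≈ 1.313 rad (75.2°).
Interpolate at f = 0.36 with slerp weights a = sin((1−f)δ)/sin δ ≈ 0.770, b = sin(fδ)/sin δ ≈ 0.471.
p = a·p₁ + b·p₂ ≈ (0.427, 0.687, -0.589); φ = arcsin(p_z) ≈ -36.06°, λ = atan2(p_y, p_x) ≈ 58.14°.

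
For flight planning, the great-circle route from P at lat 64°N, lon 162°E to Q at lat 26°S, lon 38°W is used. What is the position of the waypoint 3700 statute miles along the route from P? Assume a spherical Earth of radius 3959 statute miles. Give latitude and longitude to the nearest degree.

Convert each endpoint to a unit vector on the sphere (x = cos φ cos λ, y = cos φ sin λ, z = sin φ).
The central angle between the endpoints is δ = arccos(p₁·p₂) ≈ 2.441 rad (139.8°). The total great-circle distance is δ·R ≈ 2.441 × 3959 ≈ 9663 mi, so the target fraction is f = 3700/9663 ≈ 0.383.
Interpolate at f ≈ 0.383 with slerp weights a = sin((1−f)δ)/sin δ ≈ 1.547, b = sin(fδ)/sin δ ≈ 1.247.
p = a·p₁ + b·p₂ ≈ (0.238, -0.481, 0.844); φ = arcsin(p_z) ≈ 57.56°, λ = atan2(p_y, p_x) ≈ -63.63°.

≈ lat 58°N, lon 64°W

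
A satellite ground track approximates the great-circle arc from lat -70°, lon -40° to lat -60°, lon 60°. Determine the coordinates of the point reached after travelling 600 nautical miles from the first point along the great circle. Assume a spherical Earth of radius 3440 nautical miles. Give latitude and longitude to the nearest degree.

The haversine formula gives a central angle δ ≈ 0.670 rad (38.4°) between the endpoints. The total great-circle distance is δ·R ≈ 0.670 × 3440 ≈ 2303 nmi, so the target fraction is f = 600/2303 ≈ 0.261.
Interpolate at f ≈ 0.261 with slerp weights a = sin((1−f)δ)/sin δ ≈ 0.766, b = sin(fδ)/sin δ ≈ 0.280.
p = a·p₁ + b·p₂ ≈ (0.270, -0.047, -0.962); φ = arcsin(p_z) ≈ -74.06°, λ = atan2(p_y, p_x) ≈ -9.91°.

≈ lat -74°, lon -10°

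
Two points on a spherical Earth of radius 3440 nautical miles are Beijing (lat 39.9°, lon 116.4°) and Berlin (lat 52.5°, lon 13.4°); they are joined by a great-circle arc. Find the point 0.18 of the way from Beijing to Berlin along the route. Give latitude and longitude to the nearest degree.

≈ lat 48°, lon 105°

From cos δ = sin φ₁ sin φ₂ + cos φ₁ cos φ₂ cos Δλ, the central angle is δ ≈ 1.155 rad (66.2°).
Interpolate at f = 0.18 with slerp weights a = sin((1−f)δ)/sin δ ≈ 0.887, b = sin(fδ)/sin δ ≈ 0.226.
p = a·p₁ + b·p₂ ≈ (-0.169, 0.642, 0.748); φ = arcsin(p_z) ≈ 48.43°, λ = atan2(p_y, p_x) ≈ 104.76°.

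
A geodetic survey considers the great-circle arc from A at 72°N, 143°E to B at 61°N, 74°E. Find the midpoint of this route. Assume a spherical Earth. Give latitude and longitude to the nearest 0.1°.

Convert each endpoint to a unit vector on the sphere (x = cos φ cos λ, y = cos φ sin λ, z = sin φ).
The central angle between the endpoints is δ = arccos(p₁·p₂) ≈ 0.483 rad (27.7°).
Interpolate at f = 1/2 with slerp weights a = sin((1−f)δ)/sin δ ≈ 0.515, b = sin(fδ)/sin δ ≈ 0.515.
p = a·p₁ + b·p₂ ≈ (-0.058, 0.336, 0.940); φ = arcsin(p_z) ≈ 70.08°, λ = atan2(p_y, p_x) ≈ 99.85°.

≈ 70.1°N, 99.8°E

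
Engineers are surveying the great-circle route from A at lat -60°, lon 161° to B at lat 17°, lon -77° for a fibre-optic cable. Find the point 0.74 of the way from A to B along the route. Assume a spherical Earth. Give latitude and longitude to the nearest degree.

Convert each endpoint to a unit vector on the sphere (x = cos φ cos λ, y = cos φ sin λ, z = sin φ).
The central angle between the endpoints is δ = arccos(p₁·p₂) ≈ 2.102 rad (120.4°).
Interpolate at f = 0.74 with slerp weights a = sin((1−f)δ)/sin δ ≈ 0.603, b = sin(fδ)/sin δ ≈ 1.160.
p = a·p₁ + b·p₂ ≈ (-0.035, -0.982, -0.183); φ = arcsin(p_z) ≈ -10.54°, λ = atan2(p_y, p_x) ≈ -92.07°.

≈ lat -11°, lon -92°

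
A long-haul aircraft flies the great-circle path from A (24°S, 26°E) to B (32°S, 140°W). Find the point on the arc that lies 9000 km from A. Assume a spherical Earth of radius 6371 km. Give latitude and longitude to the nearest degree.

Convert each endpoint to a unit vector on the sphere (x = cos φ cos λ, y = cos φ sin λ, z = sin φ).
The central angle between the endpoints is δ = arccos(p₁·p₂) ≈ 2.137 rad (122.4°). The total great-circle distance is δ·R ≈ 2.137 × 6371 ≈ 13613 km, so the target fraction is f = 9000/13613 ≈ 0.661.
Interpolate at f ≈ 0.661 with slerp weights a = sin((1−f)δ)/sin δ ≈ 0.785, b = sin(fδ)/sin δ ≈ 1.170.
p = a·p₁ + b·p₂ ≈ (-0.116, -0.323, -0.939); φ = arcsin(p_z) ≈ -69.91°, λ = atan2(p_y, p_x) ≈ -109.68°.

≈ (70°S, 110°W)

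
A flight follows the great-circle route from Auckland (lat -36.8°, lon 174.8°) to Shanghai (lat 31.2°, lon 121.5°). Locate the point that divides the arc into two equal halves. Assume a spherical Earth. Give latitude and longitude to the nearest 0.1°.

The haversine formula gives a central angle δ ≈ 1.472 rad (84.3°) between the endpoints.
Interpolate at f = 1/2 with slerp weights a = sin((1−f)δ)/sin δ ≈ 0.675, b = sin(fδ)/sin δ ≈ 0.675.
p = a·p₁ + b·p₂ ≈ (-0.839, 0.541, -0.055); φ = arcsin(p_z) ≈ -3.13°, λ = atan2(p_y, p_x) ≈ 147.20°.

≈ lat -3.1°, lon 147.2°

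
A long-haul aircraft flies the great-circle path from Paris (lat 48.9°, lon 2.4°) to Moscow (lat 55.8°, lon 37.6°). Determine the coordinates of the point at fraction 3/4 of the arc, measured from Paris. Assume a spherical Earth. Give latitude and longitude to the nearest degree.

Write both endpoints as unit vectors p₁, p₂ with components (cos φ cos λ, cos φ sin λ, sin φ).
The central angle between the endpoints is δ = arccos(p₁·p₂) ≈ 0.389 rad (22.3°).
Interpolate at f = 3/4 with slerp weights a = sin((1−f)δ)/sin δ ≈ 0.256, b = sin(fδ)/sin δ ≈ 0.758.
p = a·p₁ + b·p₂ ≈ (0.506, 0.267, 0.820); φ = arcsin(p_z) ≈ 55.10°, λ = atan2(p_y, p_x) ≈ 27.84°.

≈ lat 55°, lon 28°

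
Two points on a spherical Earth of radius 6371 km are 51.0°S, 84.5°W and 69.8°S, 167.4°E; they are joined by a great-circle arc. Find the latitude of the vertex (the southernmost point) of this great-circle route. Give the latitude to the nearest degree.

The great circle lies in the plane with unit normal n̂ = (p₁ × p₂)/|p₁ × p₂|.
Here n̂_z ≈ -0.276; the vertex latitude is φ_max = arccos|n̂_z| ≈ 74.0°.
Check via Clairaut: cos φ_max = |cos φ₁| · sin C = cos(51.0°)·sin(154.0°) ≈ 0.276, again giving ≈ 74.0°.

≈ 74°S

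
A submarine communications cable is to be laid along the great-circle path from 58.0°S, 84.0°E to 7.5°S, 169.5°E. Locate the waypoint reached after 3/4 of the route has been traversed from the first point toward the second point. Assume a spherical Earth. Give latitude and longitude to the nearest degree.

≈ 24°S, 158°E

The haversine formula gives a central angle δ ≈ 1.418 rad (81.3°) between the endpoints.
Interpolate at f = 3/4 with slerp weights a = sin((1−f)δ)/sin δ ≈ 0.351, b = sin(fδ)/sin δ ≈ 0.884.
p = a·p₁ + b·p₂ ≈ (-0.843, 0.345, -0.413); φ = arcsin(p_z) ≈ -24.41°, λ = atan2(p_y, p_x) ≈ 157.74°.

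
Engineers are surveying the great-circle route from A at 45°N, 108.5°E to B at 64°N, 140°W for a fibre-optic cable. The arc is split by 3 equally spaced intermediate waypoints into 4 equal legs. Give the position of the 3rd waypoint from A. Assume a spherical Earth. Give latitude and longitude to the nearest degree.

≈ 70°N, 175°W

Write both endpoints as unit vectors p₁, p₂ with components (cos φ cos λ, cos φ sin λ, sin φ).
The central angle between the endpoints is δ = arccos(p₁·p₂) ≈ 1.022 rad (58.5°).
Interpolate at f = 3/4 with slerp weights a = sin((1−f)δ)/sin δ ≈ 0.296, b = sin(fδ)/sin δ ≈ 0.813.
p = a·p₁ + b·p₂ ≈ (-0.339, -0.030, 0.940); φ = arcsin(p_z) ≈ 70.07°, λ = atan2(p_y, p_x) ≈ -174.87°.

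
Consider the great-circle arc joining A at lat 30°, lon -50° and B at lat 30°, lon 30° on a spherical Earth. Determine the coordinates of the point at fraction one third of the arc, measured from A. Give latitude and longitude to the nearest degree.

≈ lat 36°, lon -24°

Convert each endpoint to a unit vector on the sphere (x = cos φ cos λ, y = cos φ sin λ, z = sin φ).
The central angle between the endpoints is δ = arccos(p₁·p₂) ≈ 1.181 rad (67.7°).
Interpolate at f = 1/3 with slerp weights a = sin((1−f)δ)/sin δ ≈ 0.766, b = sin(fδ)/sin δ ≈ 0.415.
p = a·p₁ + b·p₂ ≈ (0.737, -0.329, 0.590); φ = arcsin(p_z) ≈ 36.18°, λ = atan2(p_y, p_x) ≈ -24.02°.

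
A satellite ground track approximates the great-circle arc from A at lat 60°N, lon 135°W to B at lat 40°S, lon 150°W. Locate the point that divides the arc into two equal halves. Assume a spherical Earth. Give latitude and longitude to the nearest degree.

≈ lat 10°N, lon 144°W

From cos δ = sin φ₁ sin φ₂ + cos φ₁ cos φ₂ cos Δλ, the central angle is δ ≈ 1.759 rad (100.8°).
Interpolate at f = 1/2 with slerp weights a = sin((1−f)δ)/sin δ ≈ 0.784, b = sin(fδ)/sin δ ≈ 0.784.
p = a·p₁ + b·p₂ ≈ (-0.797, -0.578, 0.175); φ = arcsin(p_z) ≈ 10.08°, λ = atan2(p_y, p_x) ≈ -144.08°.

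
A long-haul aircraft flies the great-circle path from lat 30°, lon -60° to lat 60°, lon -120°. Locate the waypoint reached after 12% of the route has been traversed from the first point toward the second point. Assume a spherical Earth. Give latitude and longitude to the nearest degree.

≈ lat 35°, lon -64°

Write both endpoints as unit vectors p₁, p₂ with components (cos φ cos λ, cos φ sin λ, sin φ).
The central angle between the endpoints is δ = arccos(p₁·p₂) ≈ 0.864 rad (49.5°).
Interpolate at f = 0.12 with slerp weights a = sin((1−f)δ)/sin δ ≈ 0.906, b = sin(fδ)/sin δ ≈ 0.136.
p = a·p₁ + b·p₂ ≈ (0.358, -0.739, 0.571); φ = arcsin(p_z) ≈ 34.82°, λ = atan2(p_y, p_x) ≈ -64.12°.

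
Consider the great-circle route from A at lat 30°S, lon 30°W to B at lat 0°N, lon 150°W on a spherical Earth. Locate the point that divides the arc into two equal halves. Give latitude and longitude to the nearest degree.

≈ lat 28°S, lon 97°W

The haversine formula gives a central angle δ ≈ 2.019 rad (115.7°) between the endpoints.
Interpolate at f = 1/2 with slerp weights a = sin((1−f)δ)/sin δ ≈ 0.939, b = sin(fδ)/sin δ ≈ 0.939.
p = a·p₁ + b·p₂ ≈ (-0.109, -0.876, -0.470); φ = arcsin(p_z) ≈ -28.00°, λ = atan2(p_y, p_x) ≈ -97.09°.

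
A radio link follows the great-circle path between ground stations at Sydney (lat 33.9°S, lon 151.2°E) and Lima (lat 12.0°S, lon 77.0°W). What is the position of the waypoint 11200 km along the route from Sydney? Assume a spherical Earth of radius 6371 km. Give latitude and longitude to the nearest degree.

Write both endpoints as unit vectors p₁, p₂ with components (cos φ cos λ, cos φ sin λ, sin φ).
The central angle between the endpoints is δ = arccos(p₁·p₂) ≈ 2.010 rad (115.2°). The total great-circle distance is δ·R ≈ 2.010 × 6371 ≈ 12805 km, so the target fraction is f = 11200/12805 ≈ 0.875.
Interpolate at f ≈ 0.875 with slerp weights a = sin((1−f)δ)/sin δ ≈ 0.275, b = sin(fδ)/sin δ ≈ 1.086.
p = a·p₁ + b·p₂ ≈ (0.038, -0.924, -0.379); φ = arcsin(p_z) ≈ -22.29°, λ = atan2(p_y, p_x) ≈ -87.62°.

≈ lat 22°S, lon 88°W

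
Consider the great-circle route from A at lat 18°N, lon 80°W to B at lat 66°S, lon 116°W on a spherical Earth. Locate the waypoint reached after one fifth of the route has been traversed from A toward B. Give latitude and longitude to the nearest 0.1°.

≈ lat 0.8°N, lon 84.2°W

The haversine formula gives a central angle δ ≈ 1.540 rad (88.2°) between the endpoints.
Interpolate at f = 1/5 with slerp weights a = sin((1−f)δ)/sin δ ≈ 0.944, b = sin(fδ)/sin δ ≈ 0.303.
p = a·p₁ + b·p₂ ≈ (0.102, -0.995, 0.015); φ = arcsin(p_z) ≈ 0.83°, λ = atan2(p_y, p_x) ≈ -84.16°.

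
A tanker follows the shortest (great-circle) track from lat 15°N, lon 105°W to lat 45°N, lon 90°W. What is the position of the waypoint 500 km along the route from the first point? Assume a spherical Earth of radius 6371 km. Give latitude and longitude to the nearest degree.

≈ lat 19°N, lon 103°W

Convert each endpoint to a unit vector on the sphere (x = cos φ cos λ, y = cos φ sin λ, z = sin φ).
The central angle between the endpoints is δ = arccos(p₁·p₂) ≈ 0.568 rad (32.6°). The total great-circle distance is δ·R ≈ 0.568 × 6371 ≈ 3621 km, so the target fraction is f = 500/3621 ≈ 0.138.
Interpolate at f ≈ 0.138 with slerp weights a = sin((1−f)δ)/sin δ ≈ 0.874, b = sin(fδ)/sin δ ≈ 0.146.
p = a·p₁ + b·p₂ ≈ (-0.219, -0.919, 0.329); φ = arcsin(p_z) ≈ 19.22°, λ = atan2(p_y, p_x) ≈ -103.38°.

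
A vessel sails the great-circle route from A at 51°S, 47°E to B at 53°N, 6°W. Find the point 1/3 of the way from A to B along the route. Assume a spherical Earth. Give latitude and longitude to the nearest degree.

≈ 17°S, 28°E

The haversine formula gives a central angle δ ≈ 1.974 rad (113.1°) between the endpoints.
Interpolate at f = 1/3 with slerp weights a = sin((1−f)δ)/sin δ ≈ 1.052, b = sin(fδ)/sin δ ≈ 0.665.
p = a·p₁ + b·p₂ ≈ (0.850, 0.443, -0.287); φ = arcsin(p_z) ≈ -16.66°, λ = atan2(p_y, p_x) ≈ 27.51°.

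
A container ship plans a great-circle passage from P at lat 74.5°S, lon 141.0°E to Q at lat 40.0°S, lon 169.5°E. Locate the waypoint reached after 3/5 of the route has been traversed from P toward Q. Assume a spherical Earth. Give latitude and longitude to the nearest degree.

Convert each endpoint to a unit vector on the sphere (x = cos φ cos λ, y = cos φ sin λ, z = sin φ).
The central angle between the endpoints is δ = arccos(p₁·p₂) ≈ 0.645 rad (36.9°).
Interpolate at f = 3/5 with slerp weights a = sin((1−f)δ)/sin δ ≈ 0.424, b = sin(fδ)/sin δ ≈ 0.628.
p = a·p₁ + b·p₂ ≈ (-0.561, 0.159, -0.812); φ = arcsin(p_z) ≈ -54.33°, λ = atan2(p_y, p_x) ≈ 164.17°.

≈ lat 54°S, lon 164°E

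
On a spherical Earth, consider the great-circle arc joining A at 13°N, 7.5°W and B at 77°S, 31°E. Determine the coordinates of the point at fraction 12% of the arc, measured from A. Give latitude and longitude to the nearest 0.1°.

Write both endpoints as unit vectors p₁, p₂ with components (cos φ cos λ, cos φ sin λ, sin φ).
The central angle between the endpoints is δ = arccos(p₁·p₂) ≈ 1.618 rad (92.7°).
Interpolate at f = 0.12 with slerp weights a = sin((1−f)δ)/sin δ ≈ 0.990, b = sin(fδ)/sin δ ≈ 0.193.
p = a·p₁ + b·p₂ ≈ (0.994, -0.104, 0.035); φ = arcsin(p_z) ≈ 1.98°, λ = atan2(p_y, p_x) ≈ -5.95°.

≈ 2.0°N, 5.9°W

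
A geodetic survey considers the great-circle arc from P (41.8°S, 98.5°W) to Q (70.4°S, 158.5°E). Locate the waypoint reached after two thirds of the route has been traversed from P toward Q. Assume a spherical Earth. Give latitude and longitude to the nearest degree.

≈ (71°S, 144°W)

From cos δ = sin φ₁ sin φ₂ + cos φ₁ cos φ₂ cos Δλ, the central angle is δ ≈ 0.962 rad (55.1°).
Interpolate at f = 2/3 with slerp weights a = sin((1−f)δ)/sin δ ≈ 0.384, b = sin(fδ)/sin δ ≈ 0.729.
p = a·p₁ + b·p₂ ≈ (-0.270, -0.194, -0.943); φ = arcsin(p_z) ≈ -70.60°, λ = atan2(p_y, p_x) ≈ -144.35°.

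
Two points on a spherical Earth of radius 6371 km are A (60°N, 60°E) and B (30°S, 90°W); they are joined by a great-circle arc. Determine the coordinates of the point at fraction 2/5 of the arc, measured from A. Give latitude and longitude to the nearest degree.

≈ (49°N, 50°W)

From cos δ = sin φ₁ sin φ₂ + cos φ₁ cos φ₂ cos Δλ, the central angle is δ ≈ 2.512 rad (143.9°).
Interpolate at f = 2/5 with slerp weights a = sin((1−f)δ)/sin δ ≈ 1.694, b = sin(fδ)/sin δ ≈ 1.432.
p = a·p₁ + b·p₂ ≈ (0.423, -0.507, 0.751); φ = arcsin(p_z) ≈ 48.65°, λ = atan2(p_y, p_x) ≈ -50.14°.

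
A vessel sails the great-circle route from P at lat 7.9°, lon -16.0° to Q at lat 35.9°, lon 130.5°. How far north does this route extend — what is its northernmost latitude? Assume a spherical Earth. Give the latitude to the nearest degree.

≈ 57°

The great circle lies in the plane with unit normal n̂ = (p₁ × p₂)/|p₁ × p₂|.
Here n̂_z ≈ +0.548; the vertex latitude is φ_max = arccos|n̂_z| ≈ 56.8°.
Check via Clairaut: cos φ_max = |cos φ₁| · sin C = cos(7.9°)·sin(33.6°) ≈ 0.548, again giving ≈ 56.8°.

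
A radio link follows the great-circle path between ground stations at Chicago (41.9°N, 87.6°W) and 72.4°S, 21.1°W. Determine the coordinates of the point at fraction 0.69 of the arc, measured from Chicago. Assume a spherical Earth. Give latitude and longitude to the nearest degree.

Convert each endpoint to a unit vector on the sphere (x = cos φ cos λ, y = cos φ sin λ, z = sin φ).
The central angle between the endpoints is δ = arccos(p₁·p₂) ≈ 2.149 rad (123.1°).
Interpolate at f = 0.69 with slerp weights a = sin((1−f)δ)/sin δ ≈ 0.738, b = sin(fδ)/sin δ ≈ 1.190.
p = a·p₁ + b·p₂ ≈ (0.359, -0.679, -0.641); φ = arcsin(p_z) ≈ -39.87°, λ = atan2(p_y, p_x) ≈ -62.14°.

≈ 40°S, 62°W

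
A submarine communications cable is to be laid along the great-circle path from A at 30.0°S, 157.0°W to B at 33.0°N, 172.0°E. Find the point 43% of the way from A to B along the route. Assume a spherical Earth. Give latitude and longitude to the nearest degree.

From cos δ = sin φ₁ sin φ₂ + cos φ₁ cos φ₂ cos Δλ, the central angle is δ ≈ 1.213 rad (69.5°).
Interpolate at f = 0.43 with slerp weights a = sin((1−f)δ)/sin δ ≈ 0.681, b = sin(fδ)/sin δ ≈ 0.532.
p = a·p₁ + b·p₂ ≈ (-0.984, -0.168, -0.051); φ = arcsin(p_z) ≈ -2.90°, λ = atan2(p_y, p_x) ≈ -170.30°.

≈ 3°S, 170°W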